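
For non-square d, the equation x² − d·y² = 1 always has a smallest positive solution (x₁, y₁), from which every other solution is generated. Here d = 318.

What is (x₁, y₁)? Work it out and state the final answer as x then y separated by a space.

√318 = [17; 1,4,1,34, …], period ℓ=4 (even) → k=3
step 0: (17, 1)  from 17·(1,0) + (0,1)
…
step 2: (89, 5)  from 4·(18,1) + (17,1)
step 3: (107, 6)  from 1·(89,5) + (18,1)
(x₁, y₁) = (107, 6);  107² − 318·6² = 1 ✓

107 6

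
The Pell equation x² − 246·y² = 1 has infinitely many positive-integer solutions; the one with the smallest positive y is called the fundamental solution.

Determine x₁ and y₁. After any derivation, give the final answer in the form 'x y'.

88805 5662

√246 = [15; 1,2,5,1,14,1,5,2,1,30, …], period ℓ=10 (even) → k=9
k=0  a_k=15  p_k/q_k = 15/1
k=1  a_k=1  p_k/q_k = 16/1
…
k=4  a_k=1  p_k/q_k = 298/19
…
k=8  a_k=2  p_k/q_k = 60777/3875
k=9  a_k=1  p_k/q_k = 88805/5662
(x₁, y₁) = (88805, 5662);  88805² − 246·5662² = 1 ✓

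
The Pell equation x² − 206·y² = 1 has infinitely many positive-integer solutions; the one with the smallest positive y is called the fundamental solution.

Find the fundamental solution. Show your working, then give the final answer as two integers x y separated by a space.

59535 4148

[14; 2,1,5,14,5,1,2,28] for √206; ℓ=8 ⇒ convergent index 7
k=0  a_k=14  p_k/q_k = 14/1
k=1  a_k=2  p_k/q_k = 29/2
…
k=3  a_k=5  p_k/q_k = 244/17
k=4  a_k=14  p_k/q_k = 3459/241
…
k=6  a_k=1  p_k/q_k = 20998/1463
k=7  a_k=2  p_k/q_k = 59535/4148
fundamental: x₁=59535, y₁=4148  (since 3544416225 − 206·17205904 = 1)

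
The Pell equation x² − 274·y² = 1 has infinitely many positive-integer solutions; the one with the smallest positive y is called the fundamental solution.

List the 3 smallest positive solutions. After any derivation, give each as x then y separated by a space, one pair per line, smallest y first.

3959299 239190
31352097142801 1894049455620
248264653730785753699 14998216231173381570

√274 → a₀=16, period (1,1,4,4,1,1,32); ℓ=7 odd so k=13
step 0: (16, 1)  from 16·(1,0) + (0,1)
step 1: (17, 1)  from 1·(16,1) + (1,0)
step 2: (33, 2)  from 1·(17,1) + (16,1)
…
step 6: (1407, 85)  from 1·(778,47) + (629,38)
…
step 8: (47209, 2852)  from 1·(45802,2767) + (1407,85)
step 9: (93011, 5619)  from 1·(47209,2852) + (45802,2767)
…
step 12: (2189276, 132259)  from 1·(1770023,106931) + (419253,25328)
step 13: (3959299, 239190)  from 1·(2189276,132259) + (1770023,106931)
(x₁, y₁) = (3959299, 239190);  3959299² − 274·239190² = 1 ✓
(x_2, y_2) = (3959299·3959299 + 274·239190·239190, 3959299·239190 + 239190·3959299) = (31352097142801, 1894049455620)
(x_3, y_3) = (3959299·31352097142801 + 274·239190·1894049455620, 3959299·1894049455620 + 239190·31352097142801) = (248264653730785753699, 14998216231173381570)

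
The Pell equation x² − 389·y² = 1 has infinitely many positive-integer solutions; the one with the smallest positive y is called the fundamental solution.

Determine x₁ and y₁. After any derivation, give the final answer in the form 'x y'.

d=389: √d = [19; 1,2,1,1,1,1,2,1,38] (ℓ=9, odd), read p_17/q_17
i=0: a=19 ⇒ p=19, q=1
…
i=2: a=2 ⇒ p=59, q=3
…
i=6: a=1 ⇒ p=355, q=18
…
i=11: a=2 ⇒ p=151493, q=7681
…
i=16: a=2 ⇒ p=2376809, q=120509
i=17: a=1 ⇒ p=3287049, q=166660
(x₁, y₁) = (3287049, 166660);  3287049² − 389·166660² = 1 ✓

3287049 166660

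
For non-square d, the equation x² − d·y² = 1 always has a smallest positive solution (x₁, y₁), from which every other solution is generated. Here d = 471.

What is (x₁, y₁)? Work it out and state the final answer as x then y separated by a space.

7838695 361188

[21; 1,2,2,1,3,…,2,1,42] for √471; ℓ=14 ⇒ convergent index 13
a_0=21:  p_0=21·1+0=21,  q_0=21·0+1=1
…
a_3=2:  p_3=2·65+22=152,  q_3=2·3+1=7
a_4=1:  p_4=1·152+65=217,  q_4=1·7+3=10
a_5=3:  p_5=3·217+152=803,  q_5=3·10+7=37
…
a_8=4:  p_8=4·48809+3429=198665,  q_8=4·2249+158=9154
a_9=3:  p_9=3·198665+48809=644804,  q_9=3·9154+2249=29711
a_10=1:  p_10=1·644804+198665=843469,  q_10=1·29711+9154=38865
…
a_12=2:  p_12=2·2331742+843469=5506953,  q_12=2·107441+38865=253747
a_13=1:  p_13=1·5506953+2331742=7838695,  q_13=1·253747+107441=361188
→ (7838695, 361188).  Check: 7838695²=61445139303025, 471·361188²=61445139303024, difference 1.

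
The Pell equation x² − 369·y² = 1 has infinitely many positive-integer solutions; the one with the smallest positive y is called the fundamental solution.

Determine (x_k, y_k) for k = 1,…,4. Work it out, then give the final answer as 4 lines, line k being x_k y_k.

8396801 437120
141012534067201 7340819306240
2368108374136006451201 123278797782910239360
39769069528107045198367948801 2070295065004669620717268480

√369 = [19; 4,1,3,2,7,4,7,2,3,1,4,38, …], period ℓ=12 (even) → k=11
i=0: a=19 ⇒ p=19, q=1
…
i=2: a=1 ⇒ p=96, q=5
i=3: a=3 ⇒ p=365, q=19
i=4: a=2 ⇒ p=826, q=43
i=5: a=7 ⇒ p=6147, q=320
i=6: a=4 ⇒ p=25414, q=1323
i=7: a=7 ⇒ p=184045, q=9581
i=8: a=2 ⇒ p=393504, q=20485
i=9: a=3 ⇒ p=1364557, q=71036
i=10: a=1 ⇒ p=1758061, q=91521
i=11: a=4 ⇒ p=8396801, q=437120
(x₁, y₁) = (8396801, 437120);  8396801² − 369·437120² = 1 ✓
(x_2, y_2) = (8396801·8396801 + 369·437120·437120, 8396801·437120 + 437120·8396801) = (141012534067201, 7340819306240)
(x_3, y_3) = (8396801·141012534067201 + 369·437120·7340819306240, 8396801·7340819306240 + 437120·141012534067201) = (2368108374136006451201, 123278797782910239360)
(x_4, y_4) = (8396801·2368108374136006451201 + 369·437120·123278797782910239360, 8396801·123278797782910239360 + 437120·2368108374136006451201) = (39769069528107045198367948801, 2070295065004669620717268480)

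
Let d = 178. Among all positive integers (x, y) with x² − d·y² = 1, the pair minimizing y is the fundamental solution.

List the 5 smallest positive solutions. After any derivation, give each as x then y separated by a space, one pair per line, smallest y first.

1601 120
5126401 384240
16414734401 1230336360
52559974425601 3939536640480
168297021696040001 12614395092480600

√178 = [13; 2,1,12,1,2,26, …], period ℓ=6 (even) → k=5
step 0: (13, 1)  from 13·(1,0) + (0,1)
…
step 2: (40, 3)  from 1·(27,2) + (13,1)
step 3: (507, 38)  from 12·(40,3) + (27,2)
step 4: (547, 41)  from 1·(507,38) + (40,3)
step 5: (1601, 120)  from 2·(547,41) + (507,38)
fundamental: x₁=1601, y₁=120  (since 2563201 − 178·14400 = 1)
(1601+120√178)^2 = 5126401 + 384240√178
(1601+120√178)^3 = 16414734401 + 1230336360√178
(1601+120√178)^4 = 52559974425601 + 3939536640480√178
(1601+120√178)^5 = 168297021696040001 + 12614395092480600√178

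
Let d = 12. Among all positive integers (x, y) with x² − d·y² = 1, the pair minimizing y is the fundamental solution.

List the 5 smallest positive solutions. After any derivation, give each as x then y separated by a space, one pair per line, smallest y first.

[3; 2,6] for √12; ℓ=2 ⇒ convergent index 1
a_0=3:  p_0=3·1+0=3,  q_0=3·0+1=1
a_1=2:  p_1=2·3+1=7,  q_1=2·1+0=2
→ (7, 2).  Check: 7²=49, 12·2²=48, difference 1.
(x_2, y_2) = (7·7 + 12·2·2, 7·2 + 2·7) = (97, 28)
(x_3, y_3) = (7·97 + 12·2·28, 7·28 + 2·97) = (1351, 390)
(x_4, y_4) = (7·1351 + 12·2·390, 7·390 + 2·1351) = (18817, 5432)
(x_5, y_5) = (7·18817 + 12·2·5432, 7·5432 + 2·18817) = (262087, 75658)

7 2
97 28
1351 390
18817 5432
262087 75658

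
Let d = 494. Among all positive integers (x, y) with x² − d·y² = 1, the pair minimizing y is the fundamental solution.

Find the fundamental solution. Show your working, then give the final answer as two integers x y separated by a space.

d=494: √d = [22; 4,2,2,1,2,1,2,2,4,44] (ℓ=10, even), read p_9/q_9
i=0: a=22 ⇒ p=22, q=1
…
i=5: a=2 ⇒ p=1867, q=84
i=6: a=1 ⇒ p=2556, q=115
i=7: a=2 ⇒ p=6979, q=314
i=8: a=2 ⇒ p=16514, q=743
i=9: a=4 ⇒ p=73035, q=3286
fundamental: x₁=73035, y₁=3286  (since 5334111225 − 494·10797796 = 1)

73035 3286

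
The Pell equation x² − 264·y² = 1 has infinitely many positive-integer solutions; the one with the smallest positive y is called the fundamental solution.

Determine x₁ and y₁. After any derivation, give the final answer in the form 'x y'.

√264 → a₀=16, period (4,32); ℓ=2 even so k=1
k=0  a_k=16  p_k/q_k = 16/1
k=1  a_k=4  p_k/q_k = 65/4
→ (65, 4).  Check: 65²=4225, 264·4²=4224, difference 1.

65 4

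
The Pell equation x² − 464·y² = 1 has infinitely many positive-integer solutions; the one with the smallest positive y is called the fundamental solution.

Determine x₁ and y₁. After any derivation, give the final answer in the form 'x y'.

d=464: √d = [21; 1,1,5,1,1,1,5,1,1,42] (ℓ=10, even), read p_9/q_9
k=0  a_k=21  p_k/q_k = 21/1
k=1  a_k=1  p_k/q_k = 22/1
k=2  a_k=1  p_k/q_k = 43/2
k=3  a_k=5  p_k/q_k = 237/11
…
k=5  a_k=1  p_k/q_k = 517/24
…
k=7  a_k=5  p_k/q_k = 4502/209
k=8  a_k=1  p_k/q_k = 5299/246
k=9  a_k=1  p_k/q_k = 9801/455
→ (9801, 455).  Check: 9801²=96059601, 464·455²=96059600, difference 1.

9801 455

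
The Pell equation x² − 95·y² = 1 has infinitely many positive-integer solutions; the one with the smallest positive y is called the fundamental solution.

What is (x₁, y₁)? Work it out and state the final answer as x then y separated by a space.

√95 → a₀=9, period (1,2,1,18); ℓ=4 even so k=3
a_0=9:  p_0=9·1+0=9,  q_0=9·0+1=1
a_1=1:  p_1=1·9+1=10,  q_1=1·1+0=1
a_2=2:  p_2=2·10+9=29,  q_2=2·1+1=3
a_3=1:  p_3=1·29+10=39,  q_3=1·3+1=4
(x₁, y₁) = (39, 4);  39² − 95·4² = 1 ✓

39 4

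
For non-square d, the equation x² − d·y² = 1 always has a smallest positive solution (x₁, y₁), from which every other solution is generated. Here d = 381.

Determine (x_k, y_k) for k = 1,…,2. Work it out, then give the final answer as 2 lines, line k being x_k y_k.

√381 → a₀=19, period (1,1,12,1,1,38); ℓ=6 even so k=5
a_0=19:  p_0=19·1+0=19,  q_0=19·0+1=1
…
a_2=1:  p_2=1·20+19=39,  q_2=1·1+1=2
…
a_4=1:  p_4=1·488+39=527,  q_4=1·25+2=27
a_5=1:  p_5=1·527+488=1015,  q_5=1·27+25=52
fundamental: x₁=1015, y₁=52  (since 1030225 − 381·2704 = 1)
n=2: (1015,52)∘(1015,52) = (1015·1015+381·52·52, 1015·52+52·1015) = (2060449,105560)

1015 52
2060449 105560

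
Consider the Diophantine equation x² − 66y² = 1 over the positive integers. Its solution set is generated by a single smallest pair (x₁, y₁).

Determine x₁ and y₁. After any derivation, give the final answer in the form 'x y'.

d=66: √d = [8; 8,16] (ℓ=2, even), read p_1/q_1
a_0=8:  p_0=8·1+0=8,  q_0=8·0+1=1
a_1=8:  p_1=8·8+1=65,  q_1=8·1+0=8
fundamental: x₁=65, y₁=8  (since 4225 − 66·64 = 1)

65 8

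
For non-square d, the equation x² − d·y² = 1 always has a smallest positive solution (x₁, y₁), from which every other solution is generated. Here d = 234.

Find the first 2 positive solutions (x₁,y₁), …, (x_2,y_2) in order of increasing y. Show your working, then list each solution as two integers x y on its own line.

√234 → a₀=15, period (3,2,1,2,1,2,3,30); ℓ=8 even so k=7
a_0=15:  p_0=15·1+0=15,  q_0=15·0+1=1
a_1=3:  p_1=3·15+1=46,  q_1=3·1+0=3
a_2=2:  p_2=2·46+15=107,  q_2=2·3+1=7
a_3=1:  p_3=1·107+46=153,  q_3=1·7+3=10
a_4=2:  p_4=2·153+107=413,  q_4=2·10+7=27
a_5=1:  p_5=1·413+153=566,  q_5=1·27+10=37
a_6=2:  p_6=2·566+413=1545,  q_6=2·37+27=101
a_7=3:  p_7=3·1545+566=5201,  q_7=3·101+37=340
fundamental: x₁=5201, y₁=340  (since 27050401 − 234·115600 = 1)
k=2:  x_2 = 5201·5201+234·340·340 = 54100801,  y_2 = 5201·340+340·5201 = 3536680

5201 340
54100801 3536680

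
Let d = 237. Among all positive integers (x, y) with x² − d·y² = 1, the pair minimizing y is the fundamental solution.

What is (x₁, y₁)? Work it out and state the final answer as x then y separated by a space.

228151 14820

√237 = [15; 2,1,1,7,10,7,1,1,2,30, …], period ℓ=10 (even) → k=9
a_0=15:  p_0=15·1+0=15,  q_0=15·0+1=1
a_1=2:  p_1=2·15+1=31,  q_1=2·1+0=2
a_2=1:  p_2=1·31+15=46,  q_2=1·2+1=3
a_3=1:  p_3=1·46+31=77,  q_3=1·3+2=5
a_4=7:  p_4=7·77+46=585,  q_4=7·5+3=38
…
a_6=7:  p_6=7·5927+585=42074,  q_6=7·385+38=2733
…
a_8=1:  p_8=1·48001+42074=90075,  q_8=1·3118+2733=5851
a_9=2:  p_9=2·90075+48001=228151,  q_9=2·5851+3118=14820
→ (228151, 14820).  Check: 228151²=52052878801, 237·14820²=52052878800, difference 1.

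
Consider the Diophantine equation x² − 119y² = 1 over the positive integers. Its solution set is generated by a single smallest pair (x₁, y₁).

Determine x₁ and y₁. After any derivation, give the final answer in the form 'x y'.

[10; 1,9,1,20] for √119; ℓ=4 ⇒ convergent index 3
step 0: (10, 1)  from 10·(1,0) + (0,1)
step 1: (11, 1)  from 1·(10,1) + (1,0)
step 2: (109, 10)  from 9·(11,1) + (10,1)
step 3: (120, 11)  from 1·(109,10) + (11,1)
→ (120, 11).  Check: 120²=14400, 119·11²=14399, difference 1.

120 11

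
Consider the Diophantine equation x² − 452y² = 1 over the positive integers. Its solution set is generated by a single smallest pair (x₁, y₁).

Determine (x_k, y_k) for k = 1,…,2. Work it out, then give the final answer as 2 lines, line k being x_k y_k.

1204353 56648
2900932297217 136448377488

√452 → a₀=21, period (3,1,5,3,10,3,5,1,3,42); ℓ=10 even so k=9
i=0: a=21 ⇒ p=21, q=1
i=1: a=3 ⇒ p=64, q=3
…
i=4: a=3 ⇒ p=1552, q=73
i=5: a=10 ⇒ p=16009, q=753
…
i=8: a=1 ⇒ p=313483, q=14745
i=9: a=3 ⇒ p=1204353, q=56648
fundamental: x₁=1204353, y₁=56648  (since 1450466148609 − 452·3208995904 = 1)
(x_2, y_2) = (1204353·1204353 + 452·56648·56648, 1204353·56648 + 56648·1204353) = (2900932297217, 136448377488)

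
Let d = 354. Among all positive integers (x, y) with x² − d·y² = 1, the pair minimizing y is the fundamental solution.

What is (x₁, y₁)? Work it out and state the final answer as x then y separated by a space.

258065 13716

√354 → a₀=18, period (1,4,2,2,18,2,2,4,1,36); ℓ=10 even so k=9
k=0  a_k=18  p_k/q_k = 18/1
…
k=4  a_k=2  p_k/q_k = 508/27
k=5  a_k=18  p_k/q_k = 9351/497
…
k=7  a_k=2  p_k/q_k = 47771/2539
k=8  a_k=4  p_k/q_k = 210294/11177
k=9  a_k=1  p_k/q_k = 258065/13716
(x₁, y₁) = (258065, 13716);  258065² − 354·13716² = 1 ✓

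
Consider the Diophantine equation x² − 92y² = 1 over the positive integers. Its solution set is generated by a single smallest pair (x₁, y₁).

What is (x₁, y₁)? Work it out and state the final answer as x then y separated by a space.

√92 = [9; 1,1,2,4,2,1,1,18, …], period ℓ=8 (even) → k=7
step 0: (9, 1)  from 9·(1,0) + (0,1)
step 1: (10, 1)  from 1·(9,1) + (1,0)
step 2: (19, 2)  from 1·(10,1) + (9,1)
step 3: (48, 5)  from 2·(19,2) + (10,1)
step 4: (211, 22)  from 4·(48,5) + (19,2)
step 5: (470, 49)  from 2·(211,22) + (48,5)
step 6: (681, 71)  from 1·(470,49) + (211,22)
step 7: (1151, 120)  from 1·(681,71) + (470,49)
(x₁, y₁) = (1151, 120);  1151² − 92·120² = 1 ✓

1151 120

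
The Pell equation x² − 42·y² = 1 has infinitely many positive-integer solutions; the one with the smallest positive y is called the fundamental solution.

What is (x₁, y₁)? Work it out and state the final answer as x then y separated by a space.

[6; 2,12] for √42; ℓ=2 ⇒ convergent index 1
k=0  a_k=6  p_k/q_k = 6/1
k=1  a_k=2  p_k/q_k = 13/2
fundamental: x₁=13, y₁=2  (since 169 − 42·4 = 1)

13 2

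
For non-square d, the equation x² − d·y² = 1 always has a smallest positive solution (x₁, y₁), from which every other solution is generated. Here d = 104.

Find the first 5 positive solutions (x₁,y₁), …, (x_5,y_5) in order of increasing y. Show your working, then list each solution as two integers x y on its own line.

51 5
5201 510
530451 52015
54100801 5305020
5517751251 541060025

√104 = [10; 5,20, …], period ℓ=2 (even) → k=1
step 0: (10, 1)  from 10·(1,0) + (0,1)
step 1: (51, 5)  from 5·(10,1) + (1,0)
(x₁, y₁) = (51, 5);  51² − 104·5² = 1 ✓
n=2: (51,5)∘(51,5) = (51·51+104·5·5, 51·5+5·51) = (5201,510)
n=3: (5201,510)∘(51,5) = (51·5201+104·5·510, 51·510+5·5201) = (530451,52015)
n=4: (530451,52015)∘(51,5) = (51·530451+104·5·52015, 51·52015+5·530451) = (54100801,5305020)
n=5: (54100801,5305020)∘(51,5) = (51·54100801+104·5·5305020, 51·5305020+5·54100801) = (5517751251,541060025)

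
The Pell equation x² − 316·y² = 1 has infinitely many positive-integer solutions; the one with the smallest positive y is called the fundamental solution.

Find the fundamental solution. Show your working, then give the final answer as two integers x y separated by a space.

[17; 1,3,2,8,2,3,1,34] for √316; ℓ=8 ⇒ convergent index 7
i=0: a=17 ⇒ p=17, q=1
i=1: a=1 ⇒ p=18, q=1
i=2: a=3 ⇒ p=71, q=4
…
i=6: a=3 ⇒ p=9937, q=559
i=7: a=1 ⇒ p=12799, q=720
→ (12799, 720).  Check: 12799²=163814401, 316·720²=163814400, difference 1.

12799 720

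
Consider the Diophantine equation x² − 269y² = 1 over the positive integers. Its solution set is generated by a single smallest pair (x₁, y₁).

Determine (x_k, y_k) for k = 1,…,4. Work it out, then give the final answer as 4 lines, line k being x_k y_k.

13449 820
361751201 22056360
9730383791049 593271970460
261727862849884801 15957829439376720

√269 → a₀=16, period (2,2,32); ℓ=3 odd so k=5
i=0: a=16 ⇒ p=16, q=1
i=1: a=2 ⇒ p=33, q=2
i=2: a=2 ⇒ p=82, q=5
i=3: a=32 ⇒ p=2657, q=162
i=4: a=2 ⇒ p=5396, q=329
i=5: a=2 ⇒ p=13449, q=820
fundamental: x₁=13449, y₁=820  (since 180875601 − 269·672400 = 1)
(13449+820√269)^2 = 361751201 + 22056360√269
(13449+820√269)^3 = 9730383791049 + 593271970460√269
(13449+820√269)^4 = 261727862849884801 + 15957829439376720√269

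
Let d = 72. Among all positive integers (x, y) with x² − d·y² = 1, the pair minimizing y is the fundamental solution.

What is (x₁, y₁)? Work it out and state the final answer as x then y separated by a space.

√72 = [8; 2,16, …], period ℓ=2 (even) → k=1
k=0  a_k=8  p_k/q_k = 8/1
k=1  a_k=2  p_k/q_k = 17/2
→ (17, 2).  Check: 17²=289, 72·2²=288, difference 1.

17 2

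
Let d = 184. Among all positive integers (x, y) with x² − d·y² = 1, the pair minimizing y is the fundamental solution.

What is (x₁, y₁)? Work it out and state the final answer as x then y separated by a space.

24335 1794

d=184: √d = [13; 1,1,3,2,1,2,1,2,3,1,1,26] (ℓ=12, even), read p_11/q_11
a_0=13:  p_0=13·1+0=13,  q_0=13·0+1=1
a_1=1:  p_1=1·13+1=14,  q_1=1·1+0=1
…
a_5=1:  p_5=1·217+95=312,  q_5=1·16+7=23
a_6=2:  p_6=2·312+217=841,  q_6=2·23+16=62
a_7=1:  p_7=1·841+312=1153,  q_7=1·62+23=85
a_8=2:  p_8=2·1153+841=3147,  q_8=2·85+62=232
…
a_10=1:  p_10=1·10594+3147=13741,  q_10=1·781+232=1013
a_11=1:  p_11=1·13741+10594=24335,  q_11=1·1013+781=1794
(x₁, y₁) = (24335, 1794);  24335² − 184·1794² = 1 ✓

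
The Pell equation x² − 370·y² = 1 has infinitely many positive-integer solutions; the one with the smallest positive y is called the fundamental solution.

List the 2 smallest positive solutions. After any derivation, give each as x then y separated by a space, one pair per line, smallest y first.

√370 = [19; 4,4,38, …], period ℓ=3 (odd) → k=5
k=0  a_k=19  p_k/q_k = 19/1
k=1  a_k=4  p_k/q_k = 77/4
k=2  a_k=4  p_k/q_k = 327/17
k=3  a_k=38  p_k/q_k = 12503/650
k=4  a_k=4  p_k/q_k = 50339/2617
k=5  a_k=4  p_k/q_k = 213859/11118
→ (213859, 11118).  Check: 213859²=45735671881, 370·11118²=45735671880, difference 1.
(x_2, y_2) = (213859·213859 + 370·11118·11118, 213859·11118 + 11118·213859) = (91471343761, 4755368724)

213859 11118
91471343761 4755368724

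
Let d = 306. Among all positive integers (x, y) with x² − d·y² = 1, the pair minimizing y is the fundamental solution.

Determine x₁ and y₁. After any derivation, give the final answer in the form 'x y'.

d=306: √d = [17; 2,34] (ℓ=2, even), read p_1/q_1
k=0  a_k=17  p_k/q_k = 17/1
k=1  a_k=2  p_k/q_k = 35/2
fundamental: x₁=35, y₁=2  (since 1225 − 306·4 = 1)

35 2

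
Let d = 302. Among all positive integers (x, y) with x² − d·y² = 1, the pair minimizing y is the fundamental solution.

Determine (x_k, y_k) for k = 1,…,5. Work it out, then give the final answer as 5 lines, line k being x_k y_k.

4276623 246092
36579008568257 2104885414632
312869258720405635599 18003602753159249380
2676047735673238042056036097 153989243234046232237072848
22888894590955867721004902116885263 1317107878734614996094061229615228

d=302: √d = [17; 2,1,1,1,4,…,1,2,34] (ℓ=16, even), read p_15/q_15
step 0: (17, 1)  from 17·(1,0) + (0,1)
…
step 2: (52, 3)  from 1·(35,2) + (17,1)
…
step 5: (643, 37)  from 4·(139,8) + (87,5)
step 6: (1425, 82)  from 2·(643,37) + (139,8)
step 7: (2068, 119)  from 1·(1425,82) + (643,37)
…
step 10: (107675, 6196)  from 2·(36581,2105) + (34513,1986)
step 11: (467281, 26889)  from 4·(107675,6196) + (36581,2105)
…
step 14: (1617193, 93059)  from 1·(1042237,59974) + (574956,33085)
step 15: (4276623, 246092)  from 2·(1617193,93059) + (1042237,59974)
fundamental: x₁=4276623, y₁=246092  (since 18289504284129 − 302·60561272464 = 1)
k=2:  x_2 = 4276623·4276623+302·246092·246092 = 36579008568257,  y_2 = 4276623·246092+246092·4276623 = 2104885414632
k=3:  x_3 = 4276623·36579008568257+302·246092·2104885414632 = 312869258720405635599,  y_3 = 4276623·2104885414632+246092·36579008568257 = 18003602753159249380
k=4:  x_4 = 4276623·312869258720405635599+302·246092·18003602753159249380 = 2676047735673238042056036097,  y_4 = 4276623·18003602753159249380+246092·312869258720405635599 = 153989243234046232237072848
k=5:  x_5 = 4276623·2676047735673238042056036097+302·246092·153989243234046232237072848 = 22888894590955867721004902116885263,  y_5 = 4276623·153989243234046232237072848+246092·2676047735673238042056036097 = 1317107878734614996094061229615228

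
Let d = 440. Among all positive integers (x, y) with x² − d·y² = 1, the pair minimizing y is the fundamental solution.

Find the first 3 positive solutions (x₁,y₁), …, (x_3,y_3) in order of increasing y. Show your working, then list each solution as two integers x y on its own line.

[20; 1,40] for √440; ℓ=2 ⇒ convergent index 1
a_0=20:  p_0=20·1+0=20,  q_0=20·0+1=1
a_1=1:  p_1=1·20+1=21,  q_1=1·1+0=1
fundamental: x₁=21, y₁=1  (since 441 − 440·1 = 1)
n=2: (21,1)∘(21,1) = (21·21+440·1·1, 21·1+1·21) = (881,42)
n=3: (881,42)∘(21,1) = (21·881+440·1·42, 21·42+1·881) = (36981,1763)

21 1
881 42
36981 1763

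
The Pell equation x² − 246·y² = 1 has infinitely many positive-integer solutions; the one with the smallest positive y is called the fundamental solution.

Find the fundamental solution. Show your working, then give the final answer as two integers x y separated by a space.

88805 5662

[15; 1,2,5,1,14,1,5,2,1,30] for √246; ℓ=10 ⇒ convergent index 9
i=0: a=15 ⇒ p=15, q=1
…
i=2: a=2 ⇒ p=47, q=3
…
i=6: a=1 ⇒ p=4721, q=301
…
i=8: a=2 ⇒ p=60777, q=3875
i=9: a=1 ⇒ p=88805, q=5662
→ (88805, 5662).  Check: 88805²=7886328025, 246·5662²=7886328024, difference 1.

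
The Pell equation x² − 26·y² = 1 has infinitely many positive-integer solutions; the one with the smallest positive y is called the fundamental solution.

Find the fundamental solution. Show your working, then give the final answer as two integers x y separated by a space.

51 10

d=26: √d = [5; 10] (ℓ=1, odd), read p_1/q_1
k=0  a_k=5  p_k/q_k = 5/1
k=1  a_k=10  p_k/q_k = 51/10
(x₁, y₁) = (51, 10);  51² − 26·10² = 1 ✓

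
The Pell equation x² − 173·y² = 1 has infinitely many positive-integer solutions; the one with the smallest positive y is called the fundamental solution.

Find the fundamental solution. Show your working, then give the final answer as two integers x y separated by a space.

√173 = [13; 6,1,1,6,26, …], period ℓ=5 (odd) → k=9
k=0  a_k=13  p_k/q_k = 13/1
…
k=2  a_k=1  p_k/q_k = 92/7
k=3  a_k=1  p_k/q_k = 171/13
k=4  a_k=6  p_k/q_k = 1118/85
k=5  a_k=26  p_k/q_k = 29239/2223
k=6  a_k=6  p_k/q_k = 176552/13423
k=7  a_k=1  p_k/q_k = 205791/15646
k=8  a_k=1  p_k/q_k = 382343/29069
k=9  a_k=6  p_k/q_k = 2499849/190060
fundamental: x₁=2499849, y₁=190060  (since 6249245022801 − 173·36122803600 = 1)

2499849 190060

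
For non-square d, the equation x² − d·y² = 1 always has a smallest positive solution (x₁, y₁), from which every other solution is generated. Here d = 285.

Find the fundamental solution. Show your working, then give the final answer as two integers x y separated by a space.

d=285: √d = [16; 1,7,2,7,1,32] (ℓ=6, even), read p_5/q_5
a_0=16:  p_0=16·1+0=16,  q_0=16·0+1=1
…
a_4=7:  p_4=7·287+135=2144,  q_4=7·17+8=127
a_5=1:  p_5=1·2144+287=2431,  q_5=1·127+17=144
(x₁, y₁) = (2431, 144);  2431² − 285·144² = 1 ✓

2431 144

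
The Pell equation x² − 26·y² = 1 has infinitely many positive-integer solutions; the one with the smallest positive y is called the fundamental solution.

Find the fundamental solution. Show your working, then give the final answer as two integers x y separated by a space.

51 10

[5; 10] for √26; ℓ=1 ⇒ convergent index 1
k=0  a_k=5  p_k/q_k = 5/1
k=1  a_k=10  p_k/q_k = 51/10
fundamental: x₁=51, y₁=10  (since 2601 − 26·100 = 1)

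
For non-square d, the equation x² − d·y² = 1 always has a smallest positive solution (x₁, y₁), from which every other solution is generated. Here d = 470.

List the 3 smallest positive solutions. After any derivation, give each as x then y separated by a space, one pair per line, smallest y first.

1691 78
5718961 263796
19341524411 892157994

[21; 1,2,8,2,1,42] for √470; ℓ=6 ⇒ convergent index 5
k=0  a_k=21  p_k/q_k = 21/1
…
k=2  a_k=2  p_k/q_k = 65/3
…
k=4  a_k=2  p_k/q_k = 1149/53
k=5  a_k=1  p_k/q_k = 1691/78
→ (1691, 78).  Check: 1691²=2859481, 470·78²=2859480, difference 1.
n=2: (1691,78)∘(1691,78) = (1691·1691+470·78·78, 1691·78+78·1691) = (5718961,263796)
n=3: (5718961,263796)∘(1691,78) = (1691·5718961+470·78·263796, 1691·263796+78·5718961) = (19341524411,892157994)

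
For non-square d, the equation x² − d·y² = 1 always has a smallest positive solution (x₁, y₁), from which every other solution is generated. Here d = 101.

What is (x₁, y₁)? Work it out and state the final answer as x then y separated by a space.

d=101: √d = [10; 20] (ℓ=1, odd), read p_1/q_1
a_0=10:  p_0=10·1+0=10,  q_0=10·0+1=1
a_1=20:  p_1=20·10+1=201,  q_1=20·1+0=20
→ (201, 20).  Check: 201²=40401, 101·20²=40400, difference 1.

201 20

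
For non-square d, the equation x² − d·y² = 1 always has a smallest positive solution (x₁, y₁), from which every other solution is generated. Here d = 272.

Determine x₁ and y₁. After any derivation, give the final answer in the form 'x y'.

33 2

[16; 2,32] for √272; ℓ=2 ⇒ convergent index 1
a_0=16:  p_0=16·1+0=16,  q_0=16·0+1=1
a_1=2:  p_1=2·16+1=33,  q_1=2·1+0=2
(x₁, y₁) = (33, 2);  33² − 272·2² = 1 ✓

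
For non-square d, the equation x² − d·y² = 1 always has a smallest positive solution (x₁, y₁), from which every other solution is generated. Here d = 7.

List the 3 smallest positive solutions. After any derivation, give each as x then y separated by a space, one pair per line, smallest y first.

8 3
127 48
2024 765

[2; 1,1,1,4] for √7; ℓ=4 ⇒ convergent index 3
step 0: (2, 1)  from 2·(1,0) + (0,1)
step 1: (3, 1)  from 1·(2,1) + (1,0)
step 2: (5, 2)  from 1·(3,1) + (2,1)
step 3: (8, 3)  from 1·(5,2) + (3,1)
(x₁, y₁) = (8, 3);  8² − 7·3² = 1 ✓
k=2:  x_2 = 8·8+7·3·3 = 127,  y_2 = 8·3+3·8 = 48
k=3:  x_3 = 8·127+7·3·48 = 2024,  y_3 = 8·48+3·127 = 765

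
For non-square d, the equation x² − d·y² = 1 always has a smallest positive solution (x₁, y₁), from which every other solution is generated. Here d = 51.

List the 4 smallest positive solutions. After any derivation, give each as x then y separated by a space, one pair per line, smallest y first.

50 7
4999 700
499850 69993
49980001 6998600

√51 = [7; 7,14, …], period ℓ=2 (even) → k=1
step 0: (7, 1)  from 7·(1,0) + (0,1)
step 1: (50, 7)  from 7·(7,1) + (1,0)
→ (50, 7).  Check: 50²=2500, 51·7²=2499, difference 1.
k=2:  x_2 = 50·50+51·7·7 = 4999,  y_2 = 50·7+7·50 = 700
k=3:  x_3 = 50·4999+51·7·700 = 499850,  y_3 = 50·700+7·4999 = 69993
k=4:  x_4 = 50·499850+51·7·69993 = 49980001,  y_4 = 50·69993+7·499850 = 6998600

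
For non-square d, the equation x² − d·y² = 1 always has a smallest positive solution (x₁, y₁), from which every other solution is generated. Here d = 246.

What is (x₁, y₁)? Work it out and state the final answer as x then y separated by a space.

88805 5662

√246 = [15; 1,2,5,1,14,1,5,2,1,30, …], period ℓ=10 (even) → k=9
i=0: a=15 ⇒ p=15, q=1
…
i=3: a=5 ⇒ p=251, q=16
…
i=5: a=14 ⇒ p=4423, q=282
i=6: a=1 ⇒ p=4721, q=301
i=7: a=5 ⇒ p=28028, q=1787
i=8: a=2 ⇒ p=60777, q=3875
i=9: a=1 ⇒ p=88805, q=5662
fundamental: x₁=88805, y₁=5662  (since 7886328025 − 246·32058244 = 1)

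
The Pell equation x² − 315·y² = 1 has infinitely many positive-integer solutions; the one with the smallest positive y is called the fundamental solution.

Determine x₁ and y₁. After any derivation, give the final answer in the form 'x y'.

71 4

√315 = [17; 1,2,1,34, …], period ℓ=4 (even) → k=3
step 0: (17, 1)  from 17·(1,0) + (0,1)
…
step 2: (53, 3)  from 2·(18,1) + (17,1)
step 3: (71, 4)  from 1·(53,3) + (18,1)
→ (71, 4).  Check: 71²=5041, 315·4²=5040, difference 1.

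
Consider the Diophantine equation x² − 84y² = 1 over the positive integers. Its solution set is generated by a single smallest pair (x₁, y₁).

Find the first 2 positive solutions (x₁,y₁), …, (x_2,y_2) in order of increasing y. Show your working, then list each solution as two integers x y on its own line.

55 6
6049 660

√84 → a₀=9, period (6,18); ℓ=2 even so k=1
k=0  a_k=9  p_k/q_k = 9/1
k=1  a_k=6  p_k/q_k = 55/6
→ (55, 6).  Check: 55²=3025, 84·6²=3024, difference 1.
(x_2, y_2) = (55·55 + 84·6·6, 55·6 + 6·55) = (6049, 660)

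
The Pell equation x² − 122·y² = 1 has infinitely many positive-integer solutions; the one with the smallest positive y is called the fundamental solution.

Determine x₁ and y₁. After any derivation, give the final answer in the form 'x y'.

[11; 22] for √122; ℓ=1 ⇒ convergent index 1
i=0: a=11 ⇒ p=11, q=1
i=1: a=22 ⇒ p=243, q=22
(x₁, y₁) = (243, 22);  243² − 122·22² = 1 ✓

243 22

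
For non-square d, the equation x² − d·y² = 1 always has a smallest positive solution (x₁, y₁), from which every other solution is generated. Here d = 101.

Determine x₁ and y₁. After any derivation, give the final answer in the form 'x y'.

√101 → a₀=10, period (20); ℓ=1 odd so k=1
step 0: (10, 1)  from 10·(1,0) + (0,1)
step 1: (201, 20)  from 20·(10,1) + (1,0)
fundamental: x₁=201, y₁=20  (since 40401 − 101·400 = 1)

201 20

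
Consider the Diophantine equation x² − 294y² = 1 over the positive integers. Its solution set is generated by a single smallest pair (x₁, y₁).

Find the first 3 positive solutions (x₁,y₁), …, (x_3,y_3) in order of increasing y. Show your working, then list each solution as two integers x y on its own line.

√294 → a₀=17, period (6,1,4,1,6,34); ℓ=6 even so k=5
step 0: (17, 1)  from 17·(1,0) + (0,1)
…
step 4: (703, 41)  from 1·(583,34) + (120,7)
step 5: (4801, 280)  from 6·(703,41) + (583,34)
→ (4801, 280).  Check: 4801²=23049601, 294·280²=23049600, difference 1.
n=2: (4801,280)∘(4801,280) = (4801·4801+294·280·280, 4801·280+280·4801) = (46099201,2688560)
n=3: (46099201,2688560)∘(4801,280) = (4801·46099201+294·280·2688560, 4801·2688560+280·46099201) = (442644523201,25815552840)

4801 280
46099201 2688560
442644523201 25815552840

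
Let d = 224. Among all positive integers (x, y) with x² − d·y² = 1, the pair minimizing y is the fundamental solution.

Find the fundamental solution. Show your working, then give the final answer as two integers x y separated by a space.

15 1

√224 = [14; 1,28, …], period ℓ=2 (even) → k=1
i=0: a=14 ⇒ p=14, q=1
i=1: a=1 ⇒ p=15, q=1
→ (15, 1).  Check: 15²=225, 224·1²=224, difference 1.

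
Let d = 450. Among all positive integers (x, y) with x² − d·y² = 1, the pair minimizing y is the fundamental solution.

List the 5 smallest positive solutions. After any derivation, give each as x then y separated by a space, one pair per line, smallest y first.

19601 924
768398401 36222648
30122754096401 1420000245972
1180872205318713601 55666849606371696
46292552162781456490001 2182251836848982980620

√450 = [21; 4,1,2,4,2,1,4,42, …], period ℓ=8 (even) → k=7
a_0=21:  p_0=21·1+0=21,  q_0=21·0+1=1
…
a_4=4:  p_4=4·297+106=1294,  q_4=4·14+5=61
…
a_6=1:  p_6=1·2885+1294=4179,  q_6=1·136+61=197
a_7=4:  p_7=4·4179+2885=19601,  q_7=4·197+136=924
fundamental: x₁=19601, y₁=924  (since 384199201 − 450·853776 = 1)
k=2:  x_2 = 19601·19601+450·924·924 = 768398401,  y_2 = 19601·924+924·19601 = 36222648
k=3:  x_3 = 19601·768398401+450·924·36222648 = 30122754096401,  y_3 = 19601·36222648+924·768398401 = 1420000245972
k=4:  x_4 = 19601·30122754096401+450·924·1420000245972 = 1180872205318713601,  y_4 = 19601·1420000245972+924·30122754096401 = 55666849606371696
k=5:  x_5 = 19601·1180872205318713601+450·924·55666849606371696 = 46292552162781456490001,  y_5 = 19601·55666849606371696+924·1180872205318713601 = 2182251836848982980620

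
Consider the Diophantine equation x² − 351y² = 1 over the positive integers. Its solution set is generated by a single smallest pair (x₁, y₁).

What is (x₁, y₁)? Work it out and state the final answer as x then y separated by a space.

√351 = [18; 1,2,1,3,2,2,2,3,1,2,1,36, …], period ℓ=12 (even) → k=11
step 0: (18, 1)  from 18·(1,0) + (0,1)
step 1: (19, 1)  from 1·(18,1) + (1,0)
…
step 3: (75, 4)  from 1·(56,3) + (19,1)
…
step 6: (1555, 83)  from 2·(637,34) + (281,15)
step 7: (3747, 200)  from 2·(1555,83) + (637,34)
step 8: (12796, 683)  from 3·(3747,200) + (1555,83)
step 9: (16543, 883)  from 1·(12796,683) + (3747,200)
step 10: (45882, 2449)  from 2·(16543,883) + (12796,683)
step 11: (62425, 3332)  from 1·(45882,2449) + (16543,883)
fundamental: x₁=62425, y₁=3332  (since 3896880625 − 351·11102224 = 1)

62425 3332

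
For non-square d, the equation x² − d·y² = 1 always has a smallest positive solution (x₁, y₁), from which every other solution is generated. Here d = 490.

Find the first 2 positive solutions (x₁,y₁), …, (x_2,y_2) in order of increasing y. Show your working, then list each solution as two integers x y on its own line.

1039681 46968
2161873163521 97663474416

√490 = [22; 7,2,1,4,4,4,1,2,7,44, …], period ℓ=10 (even) → k=9
step 0: (22, 1)  from 22·(1,0) + (0,1)
step 1: (155, 7)  from 7·(22,1) + (1,0)
…
step 3: (487, 22)  from 1·(332,15) + (155,7)
…
step 7: (50315, 2273)  from 1·(40708,1839) + (9607,434)
step 8: (141338, 6385)  from 2·(50315,2273) + (40708,1839)
step 9: (1039681, 46968)  from 7·(141338,6385) + (50315,2273)
fundamental: x₁=1039681, y₁=46968  (since 1080936581761 − 490·2205993024 = 1)
(x_2, y_2) = (1039681·1039681 + 490·46968·46968, 1039681·46968 + 46968·1039681) = (2161873163521, 97663474416)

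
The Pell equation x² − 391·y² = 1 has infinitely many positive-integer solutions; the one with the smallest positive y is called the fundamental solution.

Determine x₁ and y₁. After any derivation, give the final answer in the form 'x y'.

[19; 1,3,2,2,1,…,3,1,38] for √391; ℓ=16 ⇒ convergent index 15
k=0  a_k=19  p_k/q_k = 19/1
…
k=2  a_k=3  p_k/q_k = 79/4
…
k=5  a_k=1  p_k/q_k = 613/31
…
k=7  a_k=2  p_k/q_k = 2709/137
k=8  a_k=19  p_k/q_k = 52519/2656
…
k=11  a_k=1  p_k/q_k = 268013/13554
k=12  a_k=2  p_k/q_k = 696292/35213
k=13  a_k=2  p_k/q_k = 1660597/83980
k=14  a_k=3  p_k/q_k = 5678083/287153
k=15  a_k=1  p_k/q_k = 7338680/371133
fundamental: x₁=7338680, y₁=371133  (since 53856224142400 − 391·137739703689 = 1)

7338680 371133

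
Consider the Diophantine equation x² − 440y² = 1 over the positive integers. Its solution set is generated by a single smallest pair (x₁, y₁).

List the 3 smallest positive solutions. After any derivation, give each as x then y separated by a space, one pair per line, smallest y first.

d=440: √d = [20; 1,40] (ℓ=2, even), read p_1/q_1
i=0: a=20 ⇒ p=20, q=1
i=1: a=1 ⇒ p=21, q=1
→ (21, 1).  Check: 21²=441, 440·1²=440, difference 1.
(21+1√440)^2 = 881 + 42√440
(21+1√440)^3 = 36981 + 1763√440

21 1
881 42
36981 1763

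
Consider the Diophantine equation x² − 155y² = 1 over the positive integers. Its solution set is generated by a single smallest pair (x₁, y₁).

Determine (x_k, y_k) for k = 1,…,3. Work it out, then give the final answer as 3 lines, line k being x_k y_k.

√155 → a₀=12, period (2,4,2,24); ℓ=4 even so k=3
i=0: a=12 ⇒ p=12, q=1
i=1: a=2 ⇒ p=25, q=2
i=2: a=4 ⇒ p=112, q=9
i=3: a=2 ⇒ p=249, q=20
fundamental: x₁=249, y₁=20  (since 62001 − 155·400 = 1)
n=2: (249,20)∘(249,20) = (249·249+155·20·20, 249·20+20·249) = (124001,9960)
n=3: (124001,9960)∘(249,20) = (249·124001+155·20·9960, 249·9960+20·124001) = (61752249,4960060)

249 20
124001 9960
61752249 4960060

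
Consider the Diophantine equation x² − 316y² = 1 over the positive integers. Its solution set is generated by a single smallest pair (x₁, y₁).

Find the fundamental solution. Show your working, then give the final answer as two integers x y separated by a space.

12799 720

[17; 1,3,2,8,2,3,1,34] for √316; ℓ=8 ⇒ convergent index 7
k=0  a_k=17  p_k/q_k = 17/1
k=1  a_k=1  p_k/q_k = 18/1
k=2  a_k=3  p_k/q_k = 71/4
…
k=6  a_k=3  p_k/q_k = 9937/559
k=7  a_k=1  p_k/q_k = 12799/720
(x₁, y₁) = (12799, 720);  12799² − 316·720² = 1 ✓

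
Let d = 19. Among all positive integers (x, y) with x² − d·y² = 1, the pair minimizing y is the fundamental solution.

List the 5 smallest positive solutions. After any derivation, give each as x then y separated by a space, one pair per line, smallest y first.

√19 → a₀=4, period (2,1,3,1,2,8); ℓ=6 even so k=5
a_0=4:  p_0=4·1+0=4,  q_0=4·0+1=1
…
a_3=3:  p_3=3·13+9=48,  q_3=3·3+2=11
a_4=1:  p_4=1·48+13=61,  q_4=1·11+3=14
a_5=2:  p_5=2·61+48=170,  q_5=2·14+11=39
(x₁, y₁) = (170, 39);  170² − 19·39² = 1 ✓
k=2:  x_2 = 170·170+19·39·39 = 57799,  y_2 = 170·39+39·170 = 13260
k=3:  x_3 = 170·57799+19·39·13260 = 19651490,  y_3 = 170·13260+39·57799 = 4508361
k=4:  x_4 = 170·19651490+19·39·4508361 = 6681448801,  y_4 = 170·4508361+39·19651490 = 1532829480
k=5:  x_5 = 170·6681448801+19·39·1532829480 = 2271672940850,  y_5 = 170·1532829480+39·6681448801 = 521157514839

170 39
57799 13260
19651490 4508361
6681448801 1532829480
2271672940850 521157514839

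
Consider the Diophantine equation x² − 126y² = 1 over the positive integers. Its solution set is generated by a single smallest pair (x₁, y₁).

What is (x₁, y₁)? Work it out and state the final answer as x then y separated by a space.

449 40

[11; 4,2,4,22] for √126; ℓ=4 ⇒ convergent index 3
i=0: a=11 ⇒ p=11, q=1
i=1: a=4 ⇒ p=45, q=4
i=2: a=2 ⇒ p=101, q=9
i=3: a=4 ⇒ p=449, q=40
→ (449, 40).  Check: 449²=201601, 126·40²=201600, difference 1.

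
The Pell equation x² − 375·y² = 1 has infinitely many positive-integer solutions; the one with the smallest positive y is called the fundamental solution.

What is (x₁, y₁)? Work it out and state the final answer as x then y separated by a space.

15124 781

[19; 2,1,2,1,5,1,2,1,2,38] for √375; ℓ=10 ⇒ convergent index 9
step 0: (19, 1)  from 19·(1,0) + (0,1)
step 1: (39, 2)  from 2·(19,1) + (1,0)
step 2: (58, 3)  from 1·(39,2) + (19,1)
…
step 5: (1220, 63)  from 5·(213,11) + (155,8)
step 6: (1433, 74)  from 1·(1220,63) + (213,11)
step 7: (4086, 211)  from 2·(1433,74) + (1220,63)
step 8: (5519, 285)  from 1·(4086,211) + (1433,74)
step 9: (15124, 781)  from 2·(5519,285) + (4086,211)
fundamental: x₁=15124, y₁=781  (since 228735376 − 375·609961 = 1)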